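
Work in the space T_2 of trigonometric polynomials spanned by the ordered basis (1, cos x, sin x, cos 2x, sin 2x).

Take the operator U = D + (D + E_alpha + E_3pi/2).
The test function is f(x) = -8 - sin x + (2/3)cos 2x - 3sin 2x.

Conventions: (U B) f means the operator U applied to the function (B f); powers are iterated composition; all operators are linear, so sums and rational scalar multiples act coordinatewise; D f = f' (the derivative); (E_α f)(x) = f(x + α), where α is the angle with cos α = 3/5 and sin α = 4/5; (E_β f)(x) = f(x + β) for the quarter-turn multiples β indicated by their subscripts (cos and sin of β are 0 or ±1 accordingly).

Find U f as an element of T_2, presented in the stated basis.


D f = -cos x - 6cos 2x - (4/3)sin 2x
D f = -cos x - 6cos 2x - (4/3)sin 2x
E_alpha f = -8 - (4/5)cos x - (3/5)sin x - (46/15)cos 2x + (1/5)sin 2x
E_3pi/2 f = -8 + cos x - (2/3)cos 2x + 3sin 2x
(D + E_alpha + E_3pi/2) f = -16 - (4/5)cos x - (3/5)sin x - (146/15)cos 2x + (28/15)sin 2x
(D + (D + E_alpha + E_3pi/2)) f = -16 - (9/5)cos x - (3/5)sin x - (236/15)cos 2x + (8/15)sin 2x

the image equals g(x) = -16 - (9/5)cos x - (3/5)sin x - (236/15)cos 2x + (8/15)sin 2x


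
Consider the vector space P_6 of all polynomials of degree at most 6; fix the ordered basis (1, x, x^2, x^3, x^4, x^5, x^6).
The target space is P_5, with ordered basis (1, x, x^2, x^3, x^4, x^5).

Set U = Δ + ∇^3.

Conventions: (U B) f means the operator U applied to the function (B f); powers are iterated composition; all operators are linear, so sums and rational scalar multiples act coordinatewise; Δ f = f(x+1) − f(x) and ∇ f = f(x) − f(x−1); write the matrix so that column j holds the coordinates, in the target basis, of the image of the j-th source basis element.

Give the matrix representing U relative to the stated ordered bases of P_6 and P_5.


image of 1: 0
image of x: 1
image of x^2: 2x + 1
image of x^3: 3x^2 + 3x + 7
image of x^4: 4x^3 + 6x^2 + 28x - 35
image of x^5: 5x^4 + 10x^3 + 70x^2 - 175x + 151
image of x^6: 6x^5 + 15x^4 + 140x^3 - 525x^2 + 906x - 539
each image's coordinates form column j of the matrix

the matrix is [[0, 1, 1, 7, -35, 151, -539]; [0, 0, 2, 3, 28, -175, 906]; [0, 0, 0, 3, 6, 70, -525]; [0, 0, 0, 0, 4, 10, 140]; [0, 0, 0, 0, 0, 5, 15]; [0, 0, 0, 0, 0, 0, 6]] (rows listed top to bottom)


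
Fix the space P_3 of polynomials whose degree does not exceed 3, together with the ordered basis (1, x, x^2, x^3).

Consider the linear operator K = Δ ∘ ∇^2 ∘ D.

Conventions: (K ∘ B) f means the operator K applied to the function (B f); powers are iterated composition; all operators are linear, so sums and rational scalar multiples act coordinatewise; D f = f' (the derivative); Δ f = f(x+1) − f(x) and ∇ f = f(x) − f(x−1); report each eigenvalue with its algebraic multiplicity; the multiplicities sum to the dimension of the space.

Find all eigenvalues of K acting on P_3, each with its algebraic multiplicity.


image of 1: 0
image of x: 0
image of x^2: 0
image of x^3: 0
the matrix is upper triangular; its diagonal is (0, 0, 0, 0)
for a triangular matrix the eigenvalues are the diagonal entries, with algebraic multiplicity their repetition count

λ = 0 (multiplicity 4)


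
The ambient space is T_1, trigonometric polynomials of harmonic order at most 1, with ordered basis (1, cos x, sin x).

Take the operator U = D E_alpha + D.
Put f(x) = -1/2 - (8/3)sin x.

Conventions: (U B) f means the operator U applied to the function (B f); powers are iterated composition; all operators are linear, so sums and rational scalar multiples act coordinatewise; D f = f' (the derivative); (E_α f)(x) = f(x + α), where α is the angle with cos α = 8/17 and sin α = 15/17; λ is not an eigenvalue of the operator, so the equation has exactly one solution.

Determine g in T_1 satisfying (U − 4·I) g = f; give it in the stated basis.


g(x) = 1/8 + (100/663)cos x + (332/663)sin x

write g with unknown coordinates in the stated basis and equate coefficients in (U − 4·I) g = f
solving from the highest basis element down gives g = 1/8 + (100/663)cos x + (332/663)sin x
check: U g = (400/663)cos x - (440/663)sin x
so U g − 4·g = -1/2 - (8/3)sin x = f ✓


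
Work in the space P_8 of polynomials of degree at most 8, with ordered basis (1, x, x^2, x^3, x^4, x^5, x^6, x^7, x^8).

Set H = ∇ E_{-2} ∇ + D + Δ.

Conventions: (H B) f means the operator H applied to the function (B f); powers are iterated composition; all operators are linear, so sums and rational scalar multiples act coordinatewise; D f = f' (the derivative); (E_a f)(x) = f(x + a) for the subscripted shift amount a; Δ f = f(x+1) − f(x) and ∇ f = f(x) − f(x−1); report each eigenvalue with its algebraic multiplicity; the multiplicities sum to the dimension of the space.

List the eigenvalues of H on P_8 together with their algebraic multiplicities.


image of 1: 0
image of x: 2
image of x^2: 4x + 3
image of x^3: 6x^2 + 9x - 17
image of x^4: 8x^3 + 18x^2 - 68x + 111
image of x^5: 10x^4 + 30x^3 - 170x^2 + 555x - 569
image of x^6: 12x^5 + 45x^4 - 340x^3 + 1665x^2 - 3414x + 2703
image of x^7: 14x^6 + 63x^5 - 595x^4 + 3885x^3 - 11949x^2 + 18921x - 12137
image of x^8: 16x^7 + 84x^6 - 952x^5 + 7770x^4 - 31864x^3 + 75684x^2 - 97096x + 52671
the matrix is upper triangular; its diagonal is (0, 0, 0, 0, 0, 0, 0, 0, 0)
for a triangular matrix the eigenvalues are the diagonal entries, with algebraic multiplicity their repetition count

λ = 0 (multiplicity 9)


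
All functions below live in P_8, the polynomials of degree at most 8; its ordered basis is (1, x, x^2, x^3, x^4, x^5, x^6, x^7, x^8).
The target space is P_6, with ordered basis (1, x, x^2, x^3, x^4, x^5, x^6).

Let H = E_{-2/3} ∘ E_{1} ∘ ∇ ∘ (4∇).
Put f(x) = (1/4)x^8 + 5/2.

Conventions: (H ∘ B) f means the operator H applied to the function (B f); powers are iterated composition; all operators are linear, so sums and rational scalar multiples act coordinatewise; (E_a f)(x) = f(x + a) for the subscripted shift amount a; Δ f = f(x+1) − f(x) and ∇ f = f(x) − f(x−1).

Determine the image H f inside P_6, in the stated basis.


∇ f = 2x^7 - 7x^6 + 14x^5 - (35/2)x^4 + 14x^3 - 7x^2 + 2x - 1/4
(4∇) f = 8x^7 - 28x^6 + 56x^5 - 70x^4 + 56x^3 - 28x^2 + 8x - 1
∇ (4∇) f = 56x^6 - 336x^5 + 980x^4 - 1680x^3 + 1736x^2 - 1008x + 254
E_{1} ∇ (4∇) f = 56x^6 + 140x^4 + 56x^2 + 2
E_{-2/3} E_{1} ∇ (4∇) f = 56x^6 - 224x^5 + (1540/3)x^4 - (19040/27)x^3 + (16072/27)x^2 - (23072/81)x + 43346/729

the result is g(x) = 56x^6 - 224x^5 + (1540/3)x^4 - (19040/27)x^3 + (16072/27)x^2 - (23072/81)x + 43346/729


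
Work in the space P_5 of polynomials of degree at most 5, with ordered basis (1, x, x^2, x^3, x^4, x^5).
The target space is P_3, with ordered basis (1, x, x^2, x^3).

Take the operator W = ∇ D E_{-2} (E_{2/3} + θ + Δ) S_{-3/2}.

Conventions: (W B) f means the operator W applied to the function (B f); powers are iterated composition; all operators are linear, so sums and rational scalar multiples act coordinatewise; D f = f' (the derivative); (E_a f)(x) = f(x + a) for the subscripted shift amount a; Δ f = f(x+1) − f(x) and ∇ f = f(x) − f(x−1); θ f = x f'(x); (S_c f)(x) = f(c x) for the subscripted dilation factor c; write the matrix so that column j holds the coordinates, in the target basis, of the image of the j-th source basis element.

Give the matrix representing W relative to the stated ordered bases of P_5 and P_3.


image of 1: 0
image of x: 0
image of x^2: 27/2
image of x^3: -81x + 675/4
image of x^4: (1215/4)x^2 - (5265/4)x + 6021/4
image of x^5: -(3645/4)x^3 + 6075x^2 - 14175x + 91575/8
each image's coordinates form column j of the matrix

the matrix is [[0, 0, 27/2, 675/4, 6021/4, 91575/8]; [0, 0, 0, -81, -5265/4, -14175]; [0, 0, 0, 0, 1215/4, 6075]; [0, 0, 0, 0, 0, -3645/4]] (rows listed top to bottom)


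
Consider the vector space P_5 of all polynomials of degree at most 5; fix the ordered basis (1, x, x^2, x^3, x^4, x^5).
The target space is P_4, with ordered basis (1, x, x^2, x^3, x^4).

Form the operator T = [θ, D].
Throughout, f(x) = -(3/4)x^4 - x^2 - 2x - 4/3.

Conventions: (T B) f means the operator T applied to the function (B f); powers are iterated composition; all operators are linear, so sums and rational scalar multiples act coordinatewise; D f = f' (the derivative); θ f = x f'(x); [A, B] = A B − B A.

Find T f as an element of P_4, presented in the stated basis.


D f = -3x^3 - 2x - 2
θ D f = -9x^3 - 2x
θ f = -3x^4 - 2x^2 - 2x
D θ f = -12x^3 - 4x - 2
[θ, D] f = 3x^3 + 2x + 2

g(x) = 3x^3 + 2x + 2


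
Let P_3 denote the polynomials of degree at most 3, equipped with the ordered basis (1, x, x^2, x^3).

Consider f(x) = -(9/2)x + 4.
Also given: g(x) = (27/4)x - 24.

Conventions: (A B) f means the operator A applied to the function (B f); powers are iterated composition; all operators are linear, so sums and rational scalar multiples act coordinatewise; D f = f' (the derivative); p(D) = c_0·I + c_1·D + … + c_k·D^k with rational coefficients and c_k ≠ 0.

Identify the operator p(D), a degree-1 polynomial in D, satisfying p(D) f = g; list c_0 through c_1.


p(D) = -(3/2)·I + 4·D, i.e. c_0 = -3/2, c_1 = 4

D^0 f = -(9/2)x + 4
D^1 f = -9/2
matching coefficients of g against c_0 f + c_1 Df + … from the top degree down determines the c_i
solution: c_0 = -3/2, c_1 = 4


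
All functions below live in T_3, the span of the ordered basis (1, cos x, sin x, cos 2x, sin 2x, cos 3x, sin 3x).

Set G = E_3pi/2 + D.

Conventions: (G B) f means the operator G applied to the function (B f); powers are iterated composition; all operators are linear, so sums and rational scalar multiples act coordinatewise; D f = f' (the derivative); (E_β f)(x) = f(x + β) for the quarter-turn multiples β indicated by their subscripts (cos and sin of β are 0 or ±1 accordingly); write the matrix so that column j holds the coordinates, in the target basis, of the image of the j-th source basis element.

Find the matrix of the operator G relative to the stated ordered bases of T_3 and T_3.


image of 1: 1
image of cos x: 0
image of sin x: 0
image of cos 2x: -cos 2x - 2sin 2x
image of sin 2x: 2cos 2x - sin 2x
image of cos 3x: -4sin 3x
image of sin 3x: 4cos 3x
each image's coordinates form column j of the matrix

the matrix is [[1, 0, 0, 0, 0, 0, 0]; [0, 0, 0, 0, 0, 0, 0]; [0, 0, 0, 0, 0, 0, 0]; [0, 0, 0, -1, 2, 0, 0]; [0, 0, 0, -2, -1, 0, 0]; [0, 0, 0, 0, 0, 0, 4]; [0, 0, 0, 0, 0, -4, 0]] (rows listed top to bottom)


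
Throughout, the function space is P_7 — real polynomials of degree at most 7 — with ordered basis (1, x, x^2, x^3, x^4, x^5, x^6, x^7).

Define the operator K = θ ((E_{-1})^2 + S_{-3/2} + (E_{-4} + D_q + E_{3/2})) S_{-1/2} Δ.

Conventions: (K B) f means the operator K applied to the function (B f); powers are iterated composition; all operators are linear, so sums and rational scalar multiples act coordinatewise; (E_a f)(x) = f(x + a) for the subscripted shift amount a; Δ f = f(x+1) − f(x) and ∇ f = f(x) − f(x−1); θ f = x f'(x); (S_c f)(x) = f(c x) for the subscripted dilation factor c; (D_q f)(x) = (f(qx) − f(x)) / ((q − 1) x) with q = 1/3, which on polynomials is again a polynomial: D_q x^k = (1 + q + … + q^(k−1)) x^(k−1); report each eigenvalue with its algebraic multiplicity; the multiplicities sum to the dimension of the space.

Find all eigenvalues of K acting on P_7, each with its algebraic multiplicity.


image of 1: 0
image of x: 0
image of x^2: -(3/2)x
image of x^3: (63/8)x^2 - 8x
image of x^4: (9/16)x^3 + (1001/36)x^2 - (383/8)x
image of x^5: (645/64)x^4 - (4055/288)x^3 + (20135/144)x^2 - (18445/96)x
image of x^6: (2205/512)x^5 + (79469/1728)x^4 - (16205/96)x^3 + (174905/288)x^2 - (183607/256)x
image of x^7: (19341/2048)x^6 + (280385/248832)x^5 + (7336/27)x^4 - (1142645/1152)x^3 + (11771081/4608)x^2 - (2595971/1024)x
the matrix is upper triangular; its diagonal is (0, 0, 0, 0, 0, 0, 0, 0)
for a triangular matrix the eigenvalues are the diagonal entries, with algebraic multiplicity their repetition count

λ = 0 (multiplicity 8)


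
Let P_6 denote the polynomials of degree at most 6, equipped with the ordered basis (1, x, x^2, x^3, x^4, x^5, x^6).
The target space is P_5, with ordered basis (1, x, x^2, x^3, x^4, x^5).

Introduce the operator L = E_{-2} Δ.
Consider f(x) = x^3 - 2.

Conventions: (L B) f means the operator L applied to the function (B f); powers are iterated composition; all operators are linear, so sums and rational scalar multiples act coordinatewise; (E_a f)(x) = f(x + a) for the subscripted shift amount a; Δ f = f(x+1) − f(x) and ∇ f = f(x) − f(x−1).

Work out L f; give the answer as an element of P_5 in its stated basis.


Δ f = 3x^2 + 3x + 1
E_{-2} Δ f = 3x^2 - 9x + 7

g(x) = 3x^2 - 9x + 7


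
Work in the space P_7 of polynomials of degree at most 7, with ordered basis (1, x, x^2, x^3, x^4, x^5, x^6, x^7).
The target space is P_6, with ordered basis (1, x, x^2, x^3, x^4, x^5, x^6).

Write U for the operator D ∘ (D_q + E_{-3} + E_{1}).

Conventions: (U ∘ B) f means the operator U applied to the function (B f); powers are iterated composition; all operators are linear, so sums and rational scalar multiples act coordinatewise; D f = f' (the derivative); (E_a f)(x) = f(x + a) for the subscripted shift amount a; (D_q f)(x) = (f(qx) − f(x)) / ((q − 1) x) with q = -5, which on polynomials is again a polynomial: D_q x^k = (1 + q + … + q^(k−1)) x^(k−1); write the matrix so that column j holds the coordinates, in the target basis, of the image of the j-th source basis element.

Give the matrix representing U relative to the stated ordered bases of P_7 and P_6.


the matrix is [[0, 2, -8, 30, -104, 410, -1452, 5110]; [0, 0, 4, 30, 120, -520, 2460, -10164]; [0, 0, 0, 6, -336, 300, -1560, 8610]; [0, 0, 0, 0, 8, 2044, 600, -3640]; [0, 0, 0, 0, 0, 10, -13080, 1050]; [0, 0, 0, 0, 0, 0, 12, 78042]; [0, 0, 0, 0, 0, 0, 0, 14]] (rows listed top to bottom)

image of 1: 0
image of x: 2
image of x^2: 4x - 8
image of x^3: 6x^2 + 30x + 30
image of x^4: 8x^3 - 336x^2 + 120x - 104
image of x^5: 10x^4 + 2044x^3 + 300x^2 - 520x + 410
image of x^6: 12x^5 - 13080x^4 + 600x^3 - 1560x^2 + 2460x - 1452
image of x^7: 14x^6 + 78042x^5 + 1050x^4 - 3640x^3 + 8610x^2 - 10164x + 5110
each image's coordinates form column j of the matrix


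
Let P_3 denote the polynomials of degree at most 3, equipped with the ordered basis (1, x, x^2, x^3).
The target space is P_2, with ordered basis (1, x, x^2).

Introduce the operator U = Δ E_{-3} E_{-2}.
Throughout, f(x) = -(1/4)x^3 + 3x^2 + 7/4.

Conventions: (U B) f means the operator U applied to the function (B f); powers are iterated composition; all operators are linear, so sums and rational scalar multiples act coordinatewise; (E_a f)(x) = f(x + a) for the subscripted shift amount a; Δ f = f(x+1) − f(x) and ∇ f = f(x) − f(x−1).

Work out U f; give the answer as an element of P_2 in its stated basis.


the result is g(x) = -(3/4)x^2 + (51/4)x - 169/4

E_{-2} f = -(1/4)x^3 + (9/2)x^2 - 15x + 63/4
E_{-3} E_{-2} f = -(1/4)x^3 + (27/4)x^2 - (195/4)x + 108
Δ E_{-3} E_{-2} f = -(3/4)x^2 + (51/4)x - 169/4


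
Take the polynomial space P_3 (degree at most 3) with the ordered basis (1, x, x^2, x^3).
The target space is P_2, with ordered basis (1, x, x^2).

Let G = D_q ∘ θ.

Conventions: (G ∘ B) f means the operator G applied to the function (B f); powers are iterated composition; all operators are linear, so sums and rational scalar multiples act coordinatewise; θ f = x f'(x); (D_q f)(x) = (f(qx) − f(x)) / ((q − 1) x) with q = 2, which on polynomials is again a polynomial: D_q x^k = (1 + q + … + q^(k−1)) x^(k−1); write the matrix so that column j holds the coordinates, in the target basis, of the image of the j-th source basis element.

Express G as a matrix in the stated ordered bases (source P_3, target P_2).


the matrix is [[0, 1, 0, 0]; [0, 0, 6, 0]; [0, 0, 0, 21]] (rows listed top to bottom)

image of 1: 0
image of x: 1
image of x^2: 6x
image of x^3: 21x^2
each image's coordinates form column j of the matrix


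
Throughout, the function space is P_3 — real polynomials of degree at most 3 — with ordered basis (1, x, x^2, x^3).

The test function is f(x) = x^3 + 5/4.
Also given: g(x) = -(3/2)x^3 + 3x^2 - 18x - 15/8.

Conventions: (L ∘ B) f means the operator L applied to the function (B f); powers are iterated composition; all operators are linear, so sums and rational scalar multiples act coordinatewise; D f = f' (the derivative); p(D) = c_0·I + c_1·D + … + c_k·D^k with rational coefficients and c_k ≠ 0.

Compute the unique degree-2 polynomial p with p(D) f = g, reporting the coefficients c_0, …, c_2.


D^0 f = x^3 + 5/4
D^1 f = 3x^2
D^2 f = 6x
matching coefficients of g against c_0 f + c_1 Df + … from the top degree down determines the c_i
solution: c_0 = -3/2, c_1 = 1, c_2 = -3

c_0 = -3/2, c_1 = 1, c_2 = -3


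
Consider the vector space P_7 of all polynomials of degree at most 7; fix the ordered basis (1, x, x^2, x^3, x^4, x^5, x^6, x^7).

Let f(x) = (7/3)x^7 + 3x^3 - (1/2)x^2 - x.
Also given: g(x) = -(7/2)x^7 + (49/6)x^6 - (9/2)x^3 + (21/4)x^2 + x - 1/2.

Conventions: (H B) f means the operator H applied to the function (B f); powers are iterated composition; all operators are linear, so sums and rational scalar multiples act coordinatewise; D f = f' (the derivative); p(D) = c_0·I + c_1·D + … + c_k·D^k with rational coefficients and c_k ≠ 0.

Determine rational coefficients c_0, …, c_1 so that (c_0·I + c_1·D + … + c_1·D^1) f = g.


c_0 = -3/2, c_1 = 1/2

D^0 f = (7/3)x^7 + 3x^3 - (1/2)x^2 - x
D^1 f = (49/3)x^6 + 9x^2 - x - 1
matching coefficients of g against c_0 f + c_1 Df + … from the top degree down determines the c_i
solution: c_0 = -3/2, c_1 = 1/2


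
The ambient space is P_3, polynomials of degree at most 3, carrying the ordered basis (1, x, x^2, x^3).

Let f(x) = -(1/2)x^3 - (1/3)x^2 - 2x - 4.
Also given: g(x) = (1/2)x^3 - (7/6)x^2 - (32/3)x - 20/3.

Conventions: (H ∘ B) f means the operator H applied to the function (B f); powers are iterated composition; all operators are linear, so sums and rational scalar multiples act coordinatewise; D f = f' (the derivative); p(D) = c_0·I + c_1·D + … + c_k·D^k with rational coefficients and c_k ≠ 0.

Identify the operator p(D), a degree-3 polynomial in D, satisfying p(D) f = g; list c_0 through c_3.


p(D) = -I + D + 4·D^2 + 2·D^3, i.e. c_0 = -1, c_1 = 1, c_2 = 4, c_3 = 2

D^0 f = -(1/2)x^3 - (1/3)x^2 - 2x - 4
D^1 f = -(3/2)x^2 - (2/3)x - 2
D^2 f = -3x - 2/3
D^3 f = -3
matching coefficients of g against c_0 f + c_1 Df + … from the top degree down determines the c_i
solution: c_0 = -1, c_1 = 1, c_2 = 4, c_3 = 2


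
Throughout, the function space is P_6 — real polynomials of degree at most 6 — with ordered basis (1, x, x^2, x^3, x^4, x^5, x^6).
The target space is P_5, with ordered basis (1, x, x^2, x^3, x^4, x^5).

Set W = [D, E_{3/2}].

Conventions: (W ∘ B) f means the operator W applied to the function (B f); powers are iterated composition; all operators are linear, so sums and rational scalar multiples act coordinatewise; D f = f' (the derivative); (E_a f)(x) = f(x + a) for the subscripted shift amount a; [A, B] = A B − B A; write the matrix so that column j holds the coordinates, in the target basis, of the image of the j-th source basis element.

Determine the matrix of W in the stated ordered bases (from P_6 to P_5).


image of 1: 0
image of x: 0
image of x^2: 0
image of x^3: 0
image of x^4: 0
image of x^5: 0
image of x^6: 0
each image's coordinates form column j of the matrix

the matrix is [[0, 0, 0, 0, 0, 0, 0]; [0, 0, 0, 0, 0, 0, 0]; [0, 0, 0, 0, 0, 0, 0]; [0, 0, 0, 0, 0, 0, 0]; [0, 0, 0, 0, 0, 0, 0]; [0, 0, 0, 0, 0, 0, 0]] (rows listed top to bottom)


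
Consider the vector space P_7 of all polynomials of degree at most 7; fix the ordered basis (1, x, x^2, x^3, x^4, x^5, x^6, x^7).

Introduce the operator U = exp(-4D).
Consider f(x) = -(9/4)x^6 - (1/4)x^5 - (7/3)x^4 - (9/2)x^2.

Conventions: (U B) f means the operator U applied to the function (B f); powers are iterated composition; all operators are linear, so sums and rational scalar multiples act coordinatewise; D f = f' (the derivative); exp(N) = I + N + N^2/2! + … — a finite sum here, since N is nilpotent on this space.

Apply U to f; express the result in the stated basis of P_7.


the result is g(x) = -(9/4)x^6 + (215/4)x^5 - (1612/3)x^4 + (8632/3)x^3 - (17417/2)x^2 + (42412/3)x - 28888/3

order-1 term: 54x^5 + 5x^4 + (112/3)x^3 + 36x
order-2 term: -540x^4 - 40x^3 - 224x^2 - 72
order-3 term: 2880x^3 + 160x^2 + (1792/3)x
order-4 term: -8640x^2 - 320x - 1792/3
order-5 term: 13824x + 256
order-6 term: -9216
the series for exp(-4D) f terminates at order 6
exp(-4D) f = -(9/4)x^6 + (215/4)x^5 - (1612/3)x^4 + (8632/3)x^3 - (17417/2)x^2 + (42412/3)x - 28888/3


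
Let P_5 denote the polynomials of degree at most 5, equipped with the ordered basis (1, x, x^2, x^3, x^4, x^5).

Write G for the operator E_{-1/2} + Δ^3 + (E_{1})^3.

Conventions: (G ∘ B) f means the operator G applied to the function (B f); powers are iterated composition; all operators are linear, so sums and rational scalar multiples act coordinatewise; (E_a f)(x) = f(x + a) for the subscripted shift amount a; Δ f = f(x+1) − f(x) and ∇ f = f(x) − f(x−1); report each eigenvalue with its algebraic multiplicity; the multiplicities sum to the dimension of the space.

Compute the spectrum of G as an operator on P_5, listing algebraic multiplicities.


λ = 2 (multiplicity 6)

image of 1: 2
image of x: 2x + 5/2
image of x^2: 2x^2 + 5x + 37/4
image of x^3: 2x^3 + (15/2)x^2 + (111/4)x + 263/8
image of x^4: 2x^4 + 10x^3 + (111/2)x^2 + (263/2)x + 1873/16
image of x^5: 2x^5 + (25/2)x^4 + (185/2)x^3 + (1315/4)x^2 + (9365/16)x + 12575/32
the matrix is upper triangular; its diagonal is (2, 2, 2, 2, 2, 2)
for a triangular matrix the eigenvalues are the diagonal entries, with algebraic multiplicity their repetition count


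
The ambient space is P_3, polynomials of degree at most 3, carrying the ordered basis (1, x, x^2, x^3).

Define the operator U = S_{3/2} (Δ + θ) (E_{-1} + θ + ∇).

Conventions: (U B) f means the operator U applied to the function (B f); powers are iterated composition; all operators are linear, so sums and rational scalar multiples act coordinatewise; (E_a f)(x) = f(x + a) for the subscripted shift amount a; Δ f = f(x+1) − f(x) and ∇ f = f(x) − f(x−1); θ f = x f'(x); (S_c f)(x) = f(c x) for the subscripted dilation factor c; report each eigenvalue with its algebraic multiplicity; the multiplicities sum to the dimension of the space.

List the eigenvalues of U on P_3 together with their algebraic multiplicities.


image of 1: 0
image of x: 3x + 2
image of x^2: (27/2)x^2 + 9x + 3
image of x^3: (81/2)x^3 + 27x^2 + 18x + 4
the matrix is upper triangular; its diagonal is (0, 3, 27/2, 81/2)
for a triangular matrix the eigenvalues are the diagonal entries, with algebraic multiplicity their repetition count

λ = 0 (multiplicity 1), λ = 3 (multiplicity 1), λ = 27/2 (multiplicity 1), λ = 81/2 (multiplicity 1)


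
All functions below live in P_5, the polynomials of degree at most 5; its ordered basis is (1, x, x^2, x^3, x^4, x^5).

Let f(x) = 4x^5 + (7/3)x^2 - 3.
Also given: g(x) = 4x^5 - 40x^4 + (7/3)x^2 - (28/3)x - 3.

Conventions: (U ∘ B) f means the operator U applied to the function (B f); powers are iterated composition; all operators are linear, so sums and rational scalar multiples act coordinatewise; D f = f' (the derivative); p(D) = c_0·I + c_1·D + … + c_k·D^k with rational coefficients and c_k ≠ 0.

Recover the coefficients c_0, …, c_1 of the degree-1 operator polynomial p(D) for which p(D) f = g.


D^0 f = 4x^5 + (7/3)x^2 - 3
D^1 f = 20x^4 + (14/3)x
matching coefficients of g against c_0 f + c_1 Df + … from the top degree down determines the c_i
solution: c_0 = 1, c_1 = -2

p(D) = I − 2·D, i.e. c_0 = 1, c_1 = -2


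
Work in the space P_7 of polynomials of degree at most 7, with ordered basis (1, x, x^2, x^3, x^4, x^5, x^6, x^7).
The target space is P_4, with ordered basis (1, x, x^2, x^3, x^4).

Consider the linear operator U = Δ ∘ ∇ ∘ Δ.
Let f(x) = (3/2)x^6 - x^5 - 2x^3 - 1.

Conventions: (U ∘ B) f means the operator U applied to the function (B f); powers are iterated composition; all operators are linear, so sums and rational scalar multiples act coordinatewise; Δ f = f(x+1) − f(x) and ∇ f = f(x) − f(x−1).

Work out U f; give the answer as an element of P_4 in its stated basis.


g(x) = 180x^3 + 210x^2 + 210x + 48

Δ f = 9x^5 + (35/2)x^4 + 20x^3 + (13/2)x^2 - 2x - 3/2
∇ Δ f = 45x^4 - 20x^3 + 45x^2 - 22x + 3
Δ ∇ Δ f = 180x^3 + 210x^2 + 210x + 48


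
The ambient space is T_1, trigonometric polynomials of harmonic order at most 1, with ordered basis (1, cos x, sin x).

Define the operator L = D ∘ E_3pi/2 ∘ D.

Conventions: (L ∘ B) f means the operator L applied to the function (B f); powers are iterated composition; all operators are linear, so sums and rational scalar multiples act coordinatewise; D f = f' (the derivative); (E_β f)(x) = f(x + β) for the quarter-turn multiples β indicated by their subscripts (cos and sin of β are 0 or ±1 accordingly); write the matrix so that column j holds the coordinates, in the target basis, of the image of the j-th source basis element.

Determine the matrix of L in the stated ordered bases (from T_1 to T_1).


the matrix is [[0, 0, 0]; [0, 0, 1]; [0, -1, 0]] (rows listed top to bottom)

image of 1: 0
image of cos x: -sin x
image of sin x: cos x
each image's coordinates form column j of the matrix


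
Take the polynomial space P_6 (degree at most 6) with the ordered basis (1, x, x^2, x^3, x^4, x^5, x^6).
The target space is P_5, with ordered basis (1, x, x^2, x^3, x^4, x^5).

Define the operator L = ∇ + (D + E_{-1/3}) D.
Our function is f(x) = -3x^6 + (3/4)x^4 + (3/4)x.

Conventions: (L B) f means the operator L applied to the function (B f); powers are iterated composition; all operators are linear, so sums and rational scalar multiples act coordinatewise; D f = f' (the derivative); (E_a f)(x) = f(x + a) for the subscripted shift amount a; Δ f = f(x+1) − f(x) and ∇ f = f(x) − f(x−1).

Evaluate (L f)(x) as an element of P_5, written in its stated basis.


∇ f = -18x^5 + 45x^4 - 57x^3 + (81/2)x^2 - 15x + 3
D f = -18x^5 + 3x^3 + 3/4
D D f = -90x^4 + 9x^2
E_{-1/3} D f = -18x^5 + 30x^4 - 17x^3 + (11/3)x^2 - (1/9)x + 77/108
(D + E_{-1/3}) D f = -18x^5 - 60x^4 - 17x^3 + (38/3)x^2 - (1/9)x + 77/108
(∇ + (D + E_{-1/3}) D) f = -36x^5 - 15x^4 - 74x^3 + (319/6)x^2 - (136/9)x + 401/108

the image equals g(x) = -36x^5 - 15x^4 - 74x^3 + (319/6)x^2 - (136/9)x + 401/108


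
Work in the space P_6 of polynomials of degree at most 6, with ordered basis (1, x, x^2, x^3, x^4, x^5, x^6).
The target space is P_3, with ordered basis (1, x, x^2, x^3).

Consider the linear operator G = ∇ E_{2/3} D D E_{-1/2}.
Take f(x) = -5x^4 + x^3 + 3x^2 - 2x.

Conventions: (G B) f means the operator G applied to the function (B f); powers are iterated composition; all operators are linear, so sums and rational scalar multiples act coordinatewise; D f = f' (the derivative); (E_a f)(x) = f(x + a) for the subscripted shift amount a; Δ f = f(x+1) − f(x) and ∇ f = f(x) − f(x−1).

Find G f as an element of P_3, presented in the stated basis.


E_{-1/2} f = -5x^4 + 11x^3 - 6x^2 - (7/4)x + 21/16
D E_{-1/2} f = -20x^3 + 33x^2 - 12x - 7/4
D (D E_{-1/2}) f = -60x^2 + 66x - 12
E_{2/3} D (D E_{-1/2}) f = -60x^2 - 14x + 16/3
∇ E_{2/3} D (D E_{-1/2}) f = -120x + 46

the result is g(x) = -120x + 46


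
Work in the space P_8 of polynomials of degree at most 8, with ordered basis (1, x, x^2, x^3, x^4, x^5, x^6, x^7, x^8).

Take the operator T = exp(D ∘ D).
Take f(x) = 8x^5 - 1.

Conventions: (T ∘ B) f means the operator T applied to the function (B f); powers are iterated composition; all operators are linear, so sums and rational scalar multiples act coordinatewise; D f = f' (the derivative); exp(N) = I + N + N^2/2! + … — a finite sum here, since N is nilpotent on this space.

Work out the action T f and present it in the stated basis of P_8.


order-1 term: 160x^3
order-2 term: 480x
the series for exp(D ∘ D) f terminates at order 2
exp(D ∘ D) f = 8x^5 + 160x^3 + 480x - 1

g(x) = 8x^5 + 160x^3 + 480x - 1


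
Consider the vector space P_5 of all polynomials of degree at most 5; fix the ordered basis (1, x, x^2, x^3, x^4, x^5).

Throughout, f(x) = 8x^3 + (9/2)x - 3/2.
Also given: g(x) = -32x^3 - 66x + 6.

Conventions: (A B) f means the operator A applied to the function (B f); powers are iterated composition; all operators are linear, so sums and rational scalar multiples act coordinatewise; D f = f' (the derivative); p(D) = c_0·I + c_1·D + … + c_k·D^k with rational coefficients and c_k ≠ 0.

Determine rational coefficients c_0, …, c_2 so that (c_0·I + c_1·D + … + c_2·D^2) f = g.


D^0 f = 8x^3 + (9/2)x - 3/2
D^1 f = 24x^2 + 9/2
D^2 f = 48x
matching coefficients of g against c_0 f + c_1 Df + … from the top degree down determines the c_i
solution: c_0 = -4, c_1 = 0, c_2 = -1

c_0 = -4, c_1 = 0, c_2 = -1


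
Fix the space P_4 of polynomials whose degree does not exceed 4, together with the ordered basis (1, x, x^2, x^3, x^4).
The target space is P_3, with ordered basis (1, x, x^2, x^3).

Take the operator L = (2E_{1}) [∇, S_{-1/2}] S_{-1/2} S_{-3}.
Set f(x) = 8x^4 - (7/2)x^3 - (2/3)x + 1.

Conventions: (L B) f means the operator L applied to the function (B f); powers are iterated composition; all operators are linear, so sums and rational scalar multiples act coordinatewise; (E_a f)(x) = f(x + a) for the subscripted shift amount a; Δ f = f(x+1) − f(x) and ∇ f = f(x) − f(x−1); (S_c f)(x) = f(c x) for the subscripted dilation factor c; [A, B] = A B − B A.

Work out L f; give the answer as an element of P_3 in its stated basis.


S_{-3} f = 648x^4 + (189/2)x^3 + 2x + 1
S_{-1/2} S_{-3} f = (81/2)x^4 - (189/16)x^3 - x + 1
S_{-1/2} (S_{-1/2} S_{-3}) f = (81/32)x^4 + (189/128)x^3 + (1/2)x + 1
∇ S_{-1/2} (S_{-1/2} S_{-3}) f = (81/8)x^3 - (1377/128)x^2 + (729/128)x - 71/128
∇ (S_{-1/2} S_{-3}) f = 162x^3 - (4455/16)x^2 + (3159/16)x - 853/16
S_{-1/2} ∇ (S_{-1/2} S_{-3}) f = -(81/4)x^3 - (4455/64)x^2 - (3159/32)x - 853/16
[∇, S_{-1/2}] (S_{-1/2} S_{-3}) f = (243/8)x^3 + (7533/128)x^2 + (13365/128)x + 6753/128
E_{1} [∇, S_{-1/2}] (S_{-1/2} S_{-3}) f = (243/8)x^3 + (19197/128)x^2 + (40095/128)x + 31539/128
(2E_{1}) [∇, S_{-1/2}] (S_{-1/2} S_{-3}) f = (243/4)x^3 + (19197/64)x^2 + (40095/64)x + 31539/64

the image equals g(x) = (243/4)x^3 + (19197/64)x^2 + (40095/64)x + 31539/64


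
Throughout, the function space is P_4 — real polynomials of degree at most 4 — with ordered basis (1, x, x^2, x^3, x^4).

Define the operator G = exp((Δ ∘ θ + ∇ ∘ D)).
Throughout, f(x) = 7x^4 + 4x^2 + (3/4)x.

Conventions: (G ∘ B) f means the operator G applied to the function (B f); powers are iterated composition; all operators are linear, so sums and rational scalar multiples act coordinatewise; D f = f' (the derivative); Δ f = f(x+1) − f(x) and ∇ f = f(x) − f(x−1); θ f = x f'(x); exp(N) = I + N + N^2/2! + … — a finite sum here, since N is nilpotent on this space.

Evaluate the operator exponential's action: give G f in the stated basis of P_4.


g(x) = 7x^4 + 112x^3 + 760x^2 + (8243/4)x + 7547/4

order-1 term: 112x^3 + 252x^2 + 44x + 291/4
order-2 term: 504x^2 + 1344x + 526
order-3 term: 672x + 1120
order-4 term: 168
the series for exp((Δ ∘ θ + ∇ ∘ D)) f terminates at order 4
exp((Δ ∘ θ + ∇ ∘ D)) f = 7x^4 + 112x^3 + 760x^2 + (8243/4)x + 7547/4


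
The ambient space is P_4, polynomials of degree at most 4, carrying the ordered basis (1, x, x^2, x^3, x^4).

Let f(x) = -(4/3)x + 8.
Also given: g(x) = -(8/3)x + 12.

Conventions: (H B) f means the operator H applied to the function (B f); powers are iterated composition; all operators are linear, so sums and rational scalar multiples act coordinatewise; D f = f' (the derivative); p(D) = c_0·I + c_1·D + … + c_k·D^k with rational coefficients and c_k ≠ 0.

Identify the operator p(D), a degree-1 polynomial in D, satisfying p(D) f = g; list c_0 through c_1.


D^0 f = -(4/3)x + 8
D^1 f = -4/3
matching coefficients of g against c_0 f + c_1 Df + … from the top degree down determines the c_i
solution: c_0 = 2, c_1 = 3

p(D) = 2·I + 3·D, i.e. c_0 = 2, c_1 = 3


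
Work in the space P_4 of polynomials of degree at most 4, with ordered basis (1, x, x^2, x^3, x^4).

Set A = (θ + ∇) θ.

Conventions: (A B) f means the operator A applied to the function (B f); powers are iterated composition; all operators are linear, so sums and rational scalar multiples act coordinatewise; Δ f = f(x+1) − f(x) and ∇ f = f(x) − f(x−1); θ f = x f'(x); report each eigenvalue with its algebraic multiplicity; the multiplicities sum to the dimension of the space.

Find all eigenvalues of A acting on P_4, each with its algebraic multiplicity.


λ = 0 (multiplicity 1), λ = 1 (multiplicity 1), λ = 4 (multiplicity 1), λ = 9 (multiplicity 1), λ = 16 (multiplicity 1)

image of 1: 0
image of x: x + 1
image of x^2: 4x^2 + 4x - 2
image of x^3: 9x^3 + 9x^2 - 9x + 3
image of x^4: 16x^4 + 16x^3 - 24x^2 + 16x - 4
the matrix is upper triangular; its diagonal is (0, 1, 4, 9, 16)
for a triangular matrix the eigenvalues are the diagonal entries, with algebraic multiplicity their repetition count


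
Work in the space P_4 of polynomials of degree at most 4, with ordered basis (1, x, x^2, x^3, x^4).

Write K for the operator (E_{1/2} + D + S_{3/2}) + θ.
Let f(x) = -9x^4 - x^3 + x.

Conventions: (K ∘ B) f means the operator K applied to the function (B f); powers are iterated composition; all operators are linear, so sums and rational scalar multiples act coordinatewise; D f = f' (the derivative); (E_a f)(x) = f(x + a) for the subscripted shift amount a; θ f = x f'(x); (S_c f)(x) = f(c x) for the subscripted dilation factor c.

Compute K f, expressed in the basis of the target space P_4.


the image equals g(x) = -(1449/16)x^4 - (491/8)x^3 - 18x^2 - (7/4)x + 13/16

E_{1/2} f = -9x^4 - 19x^3 - 15x^2 - (17/4)x - 3/16
D f = -36x^3 - 3x^2 + 1
S_{3/2} f = -(729/16)x^4 - (27/8)x^3 + (3/2)x
(E_{1/2} + D + S_{3/2}) f = -(873/16)x^4 - (467/8)x^3 - 18x^2 - (11/4)x + 13/16
θ f = -36x^4 - 3x^3 + x
((E_{1/2} + D + S_{3/2}) + θ) f = -(1449/16)x^4 - (491/8)x^3 - 18x^2 - (7/4)x + 13/16


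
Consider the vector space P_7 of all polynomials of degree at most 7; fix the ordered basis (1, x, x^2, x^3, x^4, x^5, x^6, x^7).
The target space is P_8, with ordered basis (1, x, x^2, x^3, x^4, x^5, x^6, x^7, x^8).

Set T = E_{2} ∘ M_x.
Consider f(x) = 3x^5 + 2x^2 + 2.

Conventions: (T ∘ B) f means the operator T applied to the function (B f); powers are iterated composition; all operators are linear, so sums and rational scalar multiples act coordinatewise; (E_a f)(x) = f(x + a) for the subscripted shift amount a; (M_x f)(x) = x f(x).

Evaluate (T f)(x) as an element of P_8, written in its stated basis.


M_x f = 3x^6 + 2x^3 + 2x
E_{2} M_x f = 3x^6 + 36x^5 + 180x^4 + 482x^3 + 732x^2 + 602x + 212

g(x) = 3x^6 + 36x^5 + 180x^4 + 482x^3 + 732x^2 + 602x + 212


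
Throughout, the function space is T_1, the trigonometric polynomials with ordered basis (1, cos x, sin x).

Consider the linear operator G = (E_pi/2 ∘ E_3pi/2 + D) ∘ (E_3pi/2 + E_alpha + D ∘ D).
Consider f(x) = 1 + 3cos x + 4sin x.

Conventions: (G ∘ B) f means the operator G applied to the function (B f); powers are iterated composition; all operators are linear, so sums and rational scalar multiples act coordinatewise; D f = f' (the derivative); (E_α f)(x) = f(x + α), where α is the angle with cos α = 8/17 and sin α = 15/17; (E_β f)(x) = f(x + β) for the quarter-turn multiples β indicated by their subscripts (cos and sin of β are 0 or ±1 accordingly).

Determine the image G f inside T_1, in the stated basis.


the result is g(x) = 2 - (65/17)cos x + (5/17)sin x

E_3pi/2 f = 1 - 4cos x + 3sin x
E_alpha f = 1 + (84/17)cos x - (13/17)sin x
D f = 4cos x - 3sin x
D D f = -3cos x - 4sin x
(E_3pi/2 + E_alpha + D ∘ D) f = 2 - (35/17)cos x - (30/17)sin x
E_3pi/2 (E_3pi/2 + E_alpha + D ∘ D) f = 2 + (30/17)cos x - (35/17)sin x
E_pi/2 E_3pi/2 (E_3pi/2 + E_alpha + D ∘ D) f = 2 - (35/17)cos x - (30/17)sin x
D (E_3pi/2 + E_alpha + D ∘ D) f = -(30/17)cos x + (35/17)sin x
(E_pi/2 ∘ E_3pi/2 + D) (E_3pi/2 + E_alpha + D ∘ D) f = 2 - (65/17)cos x + (5/17)sin x


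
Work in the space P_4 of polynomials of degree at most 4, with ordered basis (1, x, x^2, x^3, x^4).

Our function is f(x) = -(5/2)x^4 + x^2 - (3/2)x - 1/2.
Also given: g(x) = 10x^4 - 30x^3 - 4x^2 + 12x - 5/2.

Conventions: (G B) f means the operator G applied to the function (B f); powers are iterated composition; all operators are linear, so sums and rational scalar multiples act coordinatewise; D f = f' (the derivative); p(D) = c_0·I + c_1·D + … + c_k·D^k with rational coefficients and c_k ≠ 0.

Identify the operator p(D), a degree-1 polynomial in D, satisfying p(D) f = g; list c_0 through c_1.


D^0 f = -(5/2)x^4 + x^2 - (3/2)x - 1/2
D^1 f = -10x^3 + 2x - 3/2
matching coefficients of g against c_0 f + c_1 Df + … from the top degree down determines the c_i
solution: c_0 = -4, c_1 = 3

c_0 = -4, c_1 = 3


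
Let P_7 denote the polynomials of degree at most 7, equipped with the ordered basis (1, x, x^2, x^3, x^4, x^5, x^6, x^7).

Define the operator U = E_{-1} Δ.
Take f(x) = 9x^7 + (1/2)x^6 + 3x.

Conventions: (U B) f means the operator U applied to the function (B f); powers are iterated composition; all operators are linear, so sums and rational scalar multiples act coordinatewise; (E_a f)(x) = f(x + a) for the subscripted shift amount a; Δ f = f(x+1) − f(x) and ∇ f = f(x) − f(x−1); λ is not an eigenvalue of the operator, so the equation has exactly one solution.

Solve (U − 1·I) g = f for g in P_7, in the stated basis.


write g with unknown coordinates in the stated basis and equate coefficients in (U − 1·I) g = f
solving from the highest basis element down gives g = -9x^7 - (127/2)x^6 - 192x^5 - (645/2)x^4 - 325x^3 - (393/2)x^2 - 69x - 25/2
check: U g = -63x^6 - 192x^5 - (645/2)x^4 - 325x^3 - (393/2)x^2 - 66x - 25/2
so U g − 1·g = 9x^7 + (1/2)x^6 + 3x = f ✓

the image equals g(x) = -9x^7 - (127/2)x^6 - 192x^5 - (645/2)x^4 - 325x^3 - (393/2)x^2 - 69x - 25/2


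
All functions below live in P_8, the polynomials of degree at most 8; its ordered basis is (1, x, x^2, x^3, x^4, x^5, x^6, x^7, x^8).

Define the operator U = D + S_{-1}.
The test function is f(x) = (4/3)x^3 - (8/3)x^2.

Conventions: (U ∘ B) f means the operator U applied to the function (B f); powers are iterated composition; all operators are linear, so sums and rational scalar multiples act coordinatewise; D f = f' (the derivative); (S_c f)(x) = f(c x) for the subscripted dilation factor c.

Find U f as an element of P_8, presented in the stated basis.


g(x) = -(4/3)x^3 + (4/3)x^2 - (16/3)x

D f = 4x^2 - (16/3)x
S_{-1} f = -(4/3)x^3 - (8/3)x^2
(D + S_{-1}) f = -(4/3)x^3 + (4/3)x^2 - (16/3)x


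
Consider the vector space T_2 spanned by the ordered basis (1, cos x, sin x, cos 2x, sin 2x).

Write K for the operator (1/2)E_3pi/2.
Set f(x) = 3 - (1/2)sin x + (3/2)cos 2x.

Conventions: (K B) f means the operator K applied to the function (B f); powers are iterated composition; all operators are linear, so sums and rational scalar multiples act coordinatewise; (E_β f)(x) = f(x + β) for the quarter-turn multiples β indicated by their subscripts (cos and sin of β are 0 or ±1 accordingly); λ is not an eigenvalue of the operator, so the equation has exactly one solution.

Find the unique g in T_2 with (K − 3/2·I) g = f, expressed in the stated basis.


write g with unknown coordinates in the stated basis and equate coefficients in (K − 3/2·I) g = f
solving from the highest basis element down gives g = -3 - (1/10)cos x + (3/10)sin x - (3/4)cos 2x
check: K g = -3/2 - (3/20)cos x - (1/20)sin x + (3/8)cos 2x
so K g − 3/2·g = 3 - (1/2)sin x + (3/2)cos 2x = f ✓

g(x) = -3 - (1/10)cos x + (3/10)sin x - (3/4)cos 2x
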